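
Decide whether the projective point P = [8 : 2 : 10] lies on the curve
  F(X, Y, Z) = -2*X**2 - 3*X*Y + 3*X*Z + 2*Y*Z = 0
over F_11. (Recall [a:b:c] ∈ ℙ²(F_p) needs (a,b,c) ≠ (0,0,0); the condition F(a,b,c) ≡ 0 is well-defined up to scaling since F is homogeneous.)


F(8,2,10) ≡ 5 (mod 11); P is NOT on the curve.

Evaluate F(8, 2, 10) term-by-term (mod 11).
  -2*X**2 ↦ -2·64·1·1 = -128
  -3*X*Y ↦ -3·8·2·1 = -48
  3*X*Z ↦ 3·8·1·10 = 240
  2*Y*Z ↦ 2·1·2·10 = 40
Sum: F(8, 2, 10) = (-128) + (-48) + (240) + (40) = 104.
Reducing mod 11: 104 ≡ 5 (mod 11).
Since F(a, b, c) ≡ 5 ≠ 0 (mod 11), P does NOT lie on the curve.


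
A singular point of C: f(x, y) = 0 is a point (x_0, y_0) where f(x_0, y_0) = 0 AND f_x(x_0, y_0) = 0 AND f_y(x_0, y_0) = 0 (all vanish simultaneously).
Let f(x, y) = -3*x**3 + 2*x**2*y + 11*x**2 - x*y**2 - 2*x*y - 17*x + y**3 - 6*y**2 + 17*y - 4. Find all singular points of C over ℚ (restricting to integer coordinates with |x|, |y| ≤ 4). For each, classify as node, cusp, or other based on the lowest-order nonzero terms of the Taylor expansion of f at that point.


Singular points: {(2, 3)}; classification: node.

Compute partial derivatives:
  f_x = -9*x**2 + 4*x*y + 22*x - y**2 - 2*y - 17.
  f_y = 2*x**2 - 2*x*y - 2*x + 3*y**2 - 12*y + 17.
Scan x_0 ∈ {−4, ..., 4}. For each x_0, f_y(x_0, y) is a polynomial in y; find its integer roots y ∈ {−4, ..., 4}, then test f_x and f at those candidates.
  x = -4: f_y(-4, y) = 3*y**2 - 4*y + 57; no integer root y with |y| ≤ 4.
  x = -3: f_y(-3, y) = 3*y**2 - 6*y + 41; no integer root y with |y| ≤ 4.
  x = -2: f_y(-2, y) = 3*y**2 - 8*y + 29; no integer root y with |y| ≤ 4.
  x = -1: f_y(-1, y) = 3*y**2 - 10*y + 21; no integer root y with |y| ≤ 4.
  x = 0: f_y(0, y) = 3*y**2 - 12*y + 17; no integer root y with |y| ≤ 4.
  x = 1: f_y(1, y) = 3*y**2 - 14*y + 17; no integer root y with |y| ≤ 4.
  x = 2: f_y(2, y) = 3*y**2 - 16*y + 21; vanishes at y ∈ {3}. (2, 3): f_x = 0, f = 0 — SINGULAR.
  x = 3: f_y(3, y) = 3*y**2 - 18*y + 29; no integer root y with |y| ≤ 4.
  x = 4: f_y(4, y) = 3*y**2 - 20*y + 41; no integer root y with |y| ≤ 4.
Only singular point on the grid: (2, 3).
Classify: substitute x = 2 + u, y = 3 + v and expand: f = -3*u**3 + 2*u**2*v - u**2 - u*v**2 + v**3 + v**2.
No constant or linear terms (consistent with a singular point). Quadratic part: -u**2 + v**2. Cubic part: -3*u**3 + 2*u**2*v - u*v**2 + v**3.
The quadratic part v**2 - u**2 = (v − u)(v + u) splits into two distinct linear factors, so there are two distinct tangent lines y − 3 = ±(x − 2) — this is a node (ordinary double point).
Classification: node.


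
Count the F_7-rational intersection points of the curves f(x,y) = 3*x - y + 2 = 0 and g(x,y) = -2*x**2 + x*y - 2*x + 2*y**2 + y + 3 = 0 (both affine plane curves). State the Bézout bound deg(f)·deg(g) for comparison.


Common zeros: {(5, 3)}; count = 1; Bézout bound = 2.

deg(f) = 1, deg(g) = 2, so Bézout bound = 2.
Scan x ∈ F_7. For each x, list the y ∈ F_7 with f(x, y) ≡ 0 and those with g(x, y) ≡ 0 (mod 7); the common zeros in that column are the intersection.
  x = 0: f ≡ 0 at y ∈ {2}; g ≡ 0 at y ∈ ∅; common: ∅.
  x = 1: f ≡ 0 at y ∈ {5}; g ≡ 0 at y ∈ ∅; common: ∅.
  x = 2: f ≡ 0 at y ∈ {1}; g ≡ 0 at y ∈ {4, 5}; common: ∅.
  x = 3: f ≡ 0 at y ∈ {4}; g ≡ 0 at y ∈ {0, 5}; common: ∅.
  x = 4: f ≡ 0 at y ∈ {0}; g ≡ 0 at y ∈ ∅; common: ∅.
  x = 5: f ≡ 0 at y ∈ {3}; g ≡ 0 at y ∈ {1, 3}; common: {3}.
  x = 6: f ≡ 0 at y ∈ {6}; g ≡ 0 at y ∈ {3, 4}; common: ∅.
Collecting: common zeros = {(5, 3)}, so the count is 1.
Comparison with the Bézout bound: 1 ≤ 2 = deg(f)·deg(g), as expected for curves with no common component (the affine F_7-count falls short of the bound because intersections may lie at infinity, over extension fields, or carry multiplicity).


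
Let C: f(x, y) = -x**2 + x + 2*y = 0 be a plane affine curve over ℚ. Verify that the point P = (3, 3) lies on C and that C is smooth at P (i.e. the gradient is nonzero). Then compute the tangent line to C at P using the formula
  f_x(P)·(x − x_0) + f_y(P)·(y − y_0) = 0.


Tangent line at P: -5*x + 2*y + 9 = 0.

Step 1: f(3, 3) = 0, so P lies on C.
Step 2: partial derivatives
  f_x(x, y) = 1 - 2*x, f_y(x, y) = 2.
  f_x(P) = -5, f_y(P) = 2 (gradient nonzero, so P is smooth).
Step 3: tangent line at P: -5·(x − 3) + 2·(y − 3) = 0.
Expanding: -5*x + 2*y + 9 = 0.


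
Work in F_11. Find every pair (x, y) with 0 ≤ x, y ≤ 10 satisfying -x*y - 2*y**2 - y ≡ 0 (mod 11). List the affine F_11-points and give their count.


Affine F_11-points: {(0, 0), (0, 5), (1, 0), (1, 10), (2, 0), (2, 4), (3, 0), (3, 9), (4, 0), (4, 3), (5, 0), (5, 8), (6, 0), (6, 2), (7, 0), (7, 7), (8, 0), (8, 1), (9, 0), (9, 6), (10, 0)}; count = 21.

For each of the 121 pairs (x, y) ∈ F_11², evaluate f(x, y) mod 11. Record the zeros.
  x = 0: [0↦0, 1↦8, 2↦1, 3↦1, 4↦8, 5↦0, 6↦10, 7↦5, 8↦7, 9↦5, 10↦10]  zeros at y ∈ {0, 5}
  x = 1: [0↦0, 1↦7, 2↦10, 3↦9, 4↦4, 5↦6, 6↦4, 7↦9, 8↦10, 9↦7, 10↦0]  zeros at y ∈ {0, 10}
  x = 2: [0↦0, 1↦6, 2↦8, 3↦6, 4↦0, 5↦1, 6↦9, 7↦2, 8↦2, 9↦9, 10↦1]  zeros at y ∈ {0, 4}
  x = 3: [0↦0, 1↦5, 2↦6, 3↦3, 4↦7, 5↦7, 6↦3, 7↦6, 8↦5, 9↦0, 10↦2]  zeros at y ∈ {0, 9}
  x = 4: [0↦0, 1↦4, 2↦4, 3↦0, 4↦3, 5↦2, 6↦8, 7↦10, 8↦8, 9↦2, 10↦3]  zeros at y ∈ {0, 3}
  x = 5: [0↦0, 1↦3, 2↦2, 3↦8, 4↦10, 5↦8, 6↦2, 7↦3, 8↦0, 9↦4, 10↦4]  zeros at y ∈ {0, 8}
  x = 6: [0↦0, 1↦2, 2↦0, 3↦5, 4↦6, 5↦3, 6↦7, 7↦7, 8↦3, 9↦6, 10↦5]  zeros at y ∈ {0, 2}
  x = 7: [0↦0, 1↦1, 2↦9, 3↦2, 4↦2, 5↦9, 6↦1, 7↦0, 8↦6, 9↦8, 10↦6]  zeros at y ∈ {0, 7}
  x = 8: [0↦0, 1↦0, 2↦7, 3↦10, 4↦9, 5↦4, 6↦6, 7↦4, 8↦9, 9↦10, 10↦7]  zeros at y ∈ {0, 1}
  x = 9: [0↦0, 1↦10, 2↦5, 3↦7, 4↦5, 5↦10, 6↦0, 7↦8, 8↦1, 9↦1, 10↦8]  zeros at y ∈ {0, 6}
  x = 10: [0↦0, 1↦9, 2↦3, 3↦4, 4↦1, 5↦5, 6↦5, 7↦1, 8↦4, 9↦3, 10↦9]  zeros at y ∈ {0}
Collecting zeros: affine points = {(0, 0), (0, 5), (1, 0), (1, 10), (2, 0), (2, 4), (3, 0), (3, 9), (4, 0), (4, 3), (5, 0), (5, 8), (6, 0), (6, 2), (7, 0), (7, 7), (8, 0), (8, 1), (9, 0), (9, 6), (10, 0)}.
Total count |C(F_11)_aff| = 21.


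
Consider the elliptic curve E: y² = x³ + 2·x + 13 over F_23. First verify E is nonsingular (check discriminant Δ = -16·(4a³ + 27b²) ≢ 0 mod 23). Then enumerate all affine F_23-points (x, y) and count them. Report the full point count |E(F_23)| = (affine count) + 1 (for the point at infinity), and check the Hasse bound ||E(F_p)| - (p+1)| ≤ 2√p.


Affine points = {(0, 6), (0, 17), (1, 4), (1, 19), (2, 5), (2, 18), (3, 0), (4, 4), (4, 19), (7, 5), (7, 18), (8, 9), (8, 14), (9, 1), (9, 22), (11, 3), (11, 20), (14, 5), (14, 18), (16, 1), (16, 22), (18, 4), (18, 19), (20, 7), (20, 16), (21, 1), (21, 22)}; affine count = 27; |E(F_23)| = 28.

Discriminant check: Δ ∝ 4a³ + 27b² = 4·2³ + 27·13² = 4·8 + 27·169 ≡ 18 (mod 23). Nonzero ⇒ E is nonsingular.
For each x ∈ F_23, compute rhs = x³ + 2·x + 13 mod 23, then count y ∈ F_23 with y² ≡ rhs.
  x = 0: rhs = 13, matching y values: 6, 17 (2 points).
  x = 1: rhs = 16, matching y values: 4, 19 (2 points).
  x = 2: rhs = 2, matching y values: 5, 18 (2 points).
  x = 3: rhs = 0, matching y values: 0 (1 points).
  x = 4: rhs = 16, matching y values: 4, 19 (2 points).
  x = 5: rhs = 10, matching y values: none (0 points).
  x = 6: rhs = 11, matching y values: none (0 points).
  x = 7: rhs = 2, matching y values: 5, 18 (2 points).
  x = 8: rhs = 12, matching y values: 9, 14 (2 points).
  x = 9: rhs = 1, matching y values: 1, 22 (2 points).
  x = 10: rhs = 21, matching y values: none (0 points).
  x = 11: rhs = 9, matching y values: 3, 20 (2 points).
  x = 12: rhs = 17, matching y values: none (0 points).
  x = 13: rhs = 5, matching y values: none (0 points).
  x = 14: rhs = 2, matching y values: 5, 18 (2 points).
  x = 15: rhs = 14, matching y values: none (0 points).
  x = 16: rhs = 1, matching y values: 1, 22 (2 points).
  x = 17: rhs = 15, matching y values: none (0 points).
  x = 18: rhs = 16, matching y values: 4, 19 (2 points).
  x = 19: rhs = 10, matching y values: none (0 points).
  x = 20: rhs = 3, matching y values: 7, 16 (2 points).
  x = 21: rhs = 1, matching y values: 1, 22 (2 points).
  x = 22: rhs = 10, matching y values: none (0 points).
Total affine count: 27.
Full point count |E(F_23)| = 27 + 1 = 28.
Hasse bound: |28 − (23+1)| = |4| = 4 ≤ 2√23 ≈ 9.5917 ✓.


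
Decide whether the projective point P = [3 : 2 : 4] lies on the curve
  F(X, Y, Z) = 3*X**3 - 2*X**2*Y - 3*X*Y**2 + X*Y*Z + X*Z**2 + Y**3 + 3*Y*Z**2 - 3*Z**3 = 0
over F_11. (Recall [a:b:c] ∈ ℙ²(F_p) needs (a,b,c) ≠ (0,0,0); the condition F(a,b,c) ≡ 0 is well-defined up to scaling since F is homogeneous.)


F(3,2,4) ≡ 4 (mod 11); P is NOT on the curve.

Evaluate F(3, 2, 4) term-by-term (mod 11).
  3*X**3 ↦ 3·27·1·1 = 81
  -2*X**2*Y ↦ -2·9·2·1 = -36
  -3*X*Y**2 ↦ -3·3·4·1 = -36
  X*Y*Z ↦ 1·3·2·4 = 24
  X*Z**2 ↦ 1·3·1·16 = 48
  Y**3 ↦ 1·1·8·1 = 8
  3*Y*Z**2 ↦ 3·1·2·16 = 96
  -3*Z**3 ↦ -3·1·1·64 = -192
Sum: F(3, 2, 4) = (81) + (-36) + (-36) + (24) + (48) + (8) + (96) + (-192) = -7.
Reducing mod 11: -7 ≡ 4 (mod 11).
Since F(a, b, c) ≡ 4 ≠ 0 (mod 11), P does NOT lie on the curve.


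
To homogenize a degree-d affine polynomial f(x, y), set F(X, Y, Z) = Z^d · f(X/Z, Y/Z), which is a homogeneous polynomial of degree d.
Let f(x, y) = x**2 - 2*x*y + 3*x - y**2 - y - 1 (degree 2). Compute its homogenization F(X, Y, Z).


F(X, Y, Z) = X**2 - 2*X*Y + 3*X*Z - Y**2 - Y*Z - Z**2

deg(f) = 2.
Substitute x = X/Z, y = Y/Z into f, then multiply by Z^2.
  monomial 1·x^2·y^0 ↦ 1·X^2·Y^0·Z^0.
  monomial -2·x^1·y^1 ↦ -2·X^1·Y^1·Z^0.
  monomial 3·x^1·y^0 ↦ 3·X^1·Y^0·Z^1.
  monomial -1·x^0·y^2 ↦ -1·X^0·Y^2·Z^0.
  monomial -1·x^0·y^1 ↦ -1·X^0·Y^1·Z^1.
  monomial -1·x^0·y^0 ↦ -1·X^0·Y^0·Z^2.
Collecting: F(X, Y, Z) = X**2 - 2*X*Y + 3*X*Z - Y**2 - Y*Z - Z**2.


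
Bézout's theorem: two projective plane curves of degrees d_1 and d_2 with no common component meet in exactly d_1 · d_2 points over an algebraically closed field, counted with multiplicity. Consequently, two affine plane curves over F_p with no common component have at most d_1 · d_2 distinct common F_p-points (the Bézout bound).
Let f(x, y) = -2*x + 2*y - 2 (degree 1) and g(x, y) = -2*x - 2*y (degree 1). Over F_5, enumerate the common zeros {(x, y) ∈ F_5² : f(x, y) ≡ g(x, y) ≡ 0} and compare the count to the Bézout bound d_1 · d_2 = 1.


Common zeros: {(2, 3)}; count = 1; Bézout bound = 1.

deg(f) = 1, deg(g) = 1, so Bézout bound = 1.
Scan x ∈ F_5. For each x, list the y ∈ F_5 with f(x, y) ≡ 0 and those with g(x, y) ≡ 0 (mod 5); the common zeros in that column are the intersection.
  x = 0: f ≡ 0 at y ∈ {1}; g ≡ 0 at y ∈ {0}; common: ∅.
  x = 1: f ≡ 0 at y ∈ {2}; g ≡ 0 at y ∈ {4}; common: ∅.
  x = 2: f ≡ 0 at y ∈ {3}; g ≡ 0 at y ∈ {3}; common: {3}.
  x = 3: f ≡ 0 at y ∈ {4}; g ≡ 0 at y ∈ {2}; common: ∅.
  x = 4: f ≡ 0 at y ∈ {0}; g ≡ 0 at y ∈ {1}; common: ∅.
Collecting: common zeros = {(2, 3)}, so the count is 1.
Comparison with the Bézout bound: 1 ≤ 1 = deg(f)·deg(g), as expected for curves with no common component (the bound is attained).


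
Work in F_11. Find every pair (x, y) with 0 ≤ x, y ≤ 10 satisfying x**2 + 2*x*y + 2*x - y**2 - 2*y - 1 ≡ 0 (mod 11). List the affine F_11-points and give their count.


Affine F_11-points: {(0, 10)}; count = 1.

For each of the 121 pairs (x, y) ∈ F_11², evaluate f(x, y) mod 11. Record the zeros.
  x = 0: [0↦10, 1↦7, 2↦2, 3↦6, 4↦8, 5↦8, 6↦6, 7↦2, 8↦7, 9↦10, 10↦0]  zeros at y ∈ {10}
  x = 1: [0↦2, 1↦1, 2↦9, 3↦4, 4↦8, 5↦10, 6↦10, 7↦8, 8↦4, 9↦9, 10↦1]  zeros at y ∈ ∅
  x = 2: [0↦7, 1↦8, 2↦7, 3↦4, 4↦10, 5↦3, 6↦5, 7↦5, 8↦3, 9↦10, 10↦4]  zeros at y ∈ ∅
  x = 3: [0↦3, 1↦6, 2↦7, 3↦6, 4↦3, 5↦9, 6↦2, 7↦4, 8↦4, 9↦2, 10↦9]  zeros at y ∈ ∅
  x = 4: [0↦1, 1↦6, 2↦9, 3↦10, 4↦9, 5↦6, 6↦1, 7↦5, 8↦7, 9↦7, 10↦5]  zeros at y ∈ ∅
  x = 5: [0↦1, 1↦8, 2↦2, 3↦5, 4↦6, 5↦5, 6↦2, 7↦8, 8↦1, 9↦3, 10↦3]  zeros at y ∈ ∅
  x = 6: [0↦3, 1↦1, 2↦8, 3↦2, 4↦5, 5↦6, 6↦5, 7↦2, 8↦8, 9↦1, 10↦3]  zeros at y ∈ ∅
  x = 7: [0↦7, 1↦7, 2↦5, 3↦1, 4↦6, 5↦9, 6↦10, 7↦9, 8↦6, 9↦1, 10↦5]  zeros at y ∈ ∅
  x = 8: [0↦2, 1↦4, 2↦4, 3↦2, 4↦9, 5↦3, 6↦6, 7↦7, 8↦6, 9↦3, 10↦9]  zeros at y ∈ ∅
  x = 9: [0↦10, 1↦3, 2↦5, 3↦5, 4↦3, 5↦10, 6↦4, 7↦7, 8↦8, 9↦7, 10↦4]  zeros at y ∈ ∅
  x = 10: [0↦9, 1↦4, 2↦8, 3↦10, 4↦10, 5↦8, 6↦4, 7↦9, 8↦1, 9↦2, 10↦1]  zeros at y ∈ ∅
Collecting zeros: affine points = {(0, 10)}.
Total count |C(F_11)_aff| = 1.


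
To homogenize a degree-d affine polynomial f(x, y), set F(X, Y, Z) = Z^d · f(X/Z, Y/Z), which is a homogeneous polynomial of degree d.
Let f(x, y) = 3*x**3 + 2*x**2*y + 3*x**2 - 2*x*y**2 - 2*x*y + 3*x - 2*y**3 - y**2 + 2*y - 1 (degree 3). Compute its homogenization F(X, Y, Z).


F(X, Y, Z) = 3*X**3 + 2*X**2*Y + 3*X**2*Z - 2*X*Y**2 - 2*X*Y*Z + 3*X*Z**2 - 2*Y**3 - Y**2*Z + 2*Y*Z**2 - Z**3

deg(f) = 3.
Substitute x = X/Z, y = Y/Z into f, then multiply by Z^3.
  monomial 3·x^3·y^0 ↦ 3·X^3·Y^0·Z^0.
  monomial 2·x^2·y^1 ↦ 2·X^2·Y^1·Z^0.
  monomial 3·x^2·y^0 ↦ 3·X^2·Y^0·Z^1.
  monomial -2·x^1·y^2 ↦ -2·X^1·Y^2·Z^0.
  monomial -2·x^1·y^1 ↦ -2·X^1·Y^1·Z^1.
  monomial 3·x^1·y^0 ↦ 3·X^1·Y^0·Z^2.
  monomial -2·x^0·y^3 ↦ -2·X^0·Y^3·Z^0.
  monomial -1·x^0·y^2 ↦ -1·X^0·Y^2·Z^1.
  monomial 2·x^0·y^1 ↦ 2·X^0·Y^1·Z^2.
  monomial -1·x^0·y^0 ↦ -1·X^0·Y^0·Z^3.
Collecting: F(X, Y, Z) = 3*X**3 + 2*X**2*Y + 3*X**2*Z - 2*X*Y**2 - 2*X*Y*Z + 3*X*Z**2 - 2*Y**3 - Y**2*Z + 2*Y*Z**2 - Z**3.


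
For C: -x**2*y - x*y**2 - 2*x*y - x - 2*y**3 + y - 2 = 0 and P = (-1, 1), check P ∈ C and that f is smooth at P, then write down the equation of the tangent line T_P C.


Tangent line at P: -2*x - 2*y = 0.

Step 1: f(-1, 1) = 0, so P lies on C.
Step 2: partial derivatives
  f_x(x, y) = -2*x*y - y**2 - 2*y - 1, f_y(x, y) = -x**2 - 2*x*y - 2*x - 6*y**2 + 1.
  f_x(P) = -2, f_y(P) = -2 (gradient nonzero, so P is smooth).
Step 3: tangent line at P: -2·(x − -1) + -2·(y − 1) = 0.
Expanding: -2*x - 2*y = 0.


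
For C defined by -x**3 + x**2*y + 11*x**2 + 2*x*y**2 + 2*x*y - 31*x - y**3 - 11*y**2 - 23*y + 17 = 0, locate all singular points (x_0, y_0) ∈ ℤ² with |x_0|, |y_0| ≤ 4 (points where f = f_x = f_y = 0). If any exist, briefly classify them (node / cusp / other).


Singular points: {(3, -2)}; classification: cusp.

Compute partial derivatives:
  f_x = -3*x**2 + 2*x*y + 22*x + 2*y**2 + 2*y - 31.
  f_y = x**2 + 4*x*y + 2*x - 3*y**2 - 22*y - 23.
Scan x_0 ∈ {−4, ..., 4}. For each x_0, f_y(x_0, y) is a polynomial in y; find its integer roots y ∈ {−4, ..., 4}, then test f_x and f at those candidates.
  x = -4: f_y(-4, y) = -3*y**2 - 38*y - 15; no integer root y with |y| ≤ 4.
  x = -3: f_y(-3, y) = -3*y**2 - 34*y - 20; no integer root y with |y| ≤ 4.
  x = -2: f_y(-2, y) = -3*y**2 - 30*y - 23; no integer root y with |y| ≤ 4.
  x = -1: f_y(-1, y) = -3*y**2 - 26*y - 24; no integer root y with |y| ≤ 4.
  x = 0: f_y(0, y) = -3*y**2 - 22*y - 23; no integer root y with |y| ≤ 4.
  x = 1: f_y(1, y) = -3*y**2 - 18*y - 20; no integer root y with |y| ≤ 4.
  x = 2: f_y(2, y) = -3*y**2 - 14*y - 15; vanishes at y ∈ {-3}. (2, -3): f_x = 1 ≠ 0.
  x = 3: f_y(3, y) = -3*y**2 - 10*y - 8; vanishes at y ∈ {-2}. (3, -2): f_x = 0, f = 0 — SINGULAR.
  x = 4: f_y(4, y) = -3*y**2 - 6*y + 1; no integer root y with |y| ≤ 4.
Only singular point on the grid: (3, -2).
Classify: substitute x = 3 + u, y = -2 + v and expand: f = -u**3 + u**2*v + 2*u*v**2 - v**3 + v**2.
No constant or linear terms (consistent with a singular point). Quadratic part: v**2. Cubic part: -u**3 + u**2*v + 2*u*v**2 - v**3.
The quadratic part v**2 is a perfect square, so there is a single (double) tangent line v = 0, i.e. y = -2. Restricting the cubic part to that line (v = 0) leaves -u**3 ≠ 0, so f is not divisible by v and the branch is v² ≈ u**3 to lowest order — this is a cusp.
Classification: cusp.


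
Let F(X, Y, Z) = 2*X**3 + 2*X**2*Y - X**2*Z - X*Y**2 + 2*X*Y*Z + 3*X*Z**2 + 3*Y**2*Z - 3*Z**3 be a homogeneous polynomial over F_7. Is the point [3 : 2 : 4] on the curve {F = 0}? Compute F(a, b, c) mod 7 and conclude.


F(3,2,4) ≡ 6 (mod 7); P is NOT on the curve.

Evaluate F(3, 2, 4) term-by-term (mod 7).
  2*X**3 ↦ 2·27·1·1 = 54
  2*X**2*Y ↦ 2·9·2·1 = 36
  -X**2*Z ↦ -1·9·1·4 = -36
  -X*Y**2 ↦ -1·3·4·1 = -12
  2*X*Y*Z ↦ 2·3·2·4 = 48
  3*X*Z**2 ↦ 3·3·1·16 = 144
  3*Y**2*Z ↦ 3·1·4·4 = 48
  -3*Z**3 ↦ -3·1·1·64 = -192
Sum: F(3, 2, 4) = (54) + (36) + (-36) + (-12) + (48) + (144) + (48) + (-192) = 90.
Reducing mod 7: 90 ≡ 6 (mod 7).
Since F(a, b, c) ≡ 6 ≠ 0 (mod 7), P does NOT lie on the curve.


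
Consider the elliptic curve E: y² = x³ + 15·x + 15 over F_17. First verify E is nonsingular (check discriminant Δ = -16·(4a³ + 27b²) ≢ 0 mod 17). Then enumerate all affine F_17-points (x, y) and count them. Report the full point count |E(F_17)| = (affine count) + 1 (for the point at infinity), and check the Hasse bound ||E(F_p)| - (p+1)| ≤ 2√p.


Affine points = {(0, 7), (0, 10), (2, 6), (2, 11), (3, 6), (3, 11), (6, 7), (6, 10), (7, 2), (7, 15), (8, 1), (8, 16), (10, 3), (10, 14), (11, 7), (11, 10), (12, 6), (12, 11), (16, 4), (16, 13)}; affine count = 20; |E(F_17)| = 21.

Discriminant check: Δ ∝ 4a³ + 27b² = 4·15³ + 27·15² = 4·3375 + 27·225 ≡ 8 (mod 17). Nonzero ⇒ E is nonsingular.
For each x ∈ F_17, compute rhs = x³ + 15·x + 15 mod 17, then count y ∈ F_17 with y² ≡ rhs.
  x = 0: rhs = 15, matching y values: 7, 10 (2 points).
  x = 1: rhs = 14, matching y values: none (0 points).
  x = 2: rhs = 2, matching y values: 6, 11 (2 points).
  x = 3: rhs = 2, matching y values: 6, 11 (2 points).
  x = 4: rhs = 3, matching y values: none (0 points).
  x = 5: rhs = 11, matching y values: none (0 points).
  x = 6: rhs = 15, matching y values: 7, 10 (2 points).
  x = 7: rhs = 4, matching y values: 2, 15 (2 points).
  x = 8: rhs = 1, matching y values: 1, 16 (2 points).
  x = 9: rhs = 12, matching y values: none (0 points).
  x = 10: rhs = 9, matching y values: 3, 14 (2 points).
  x = 11: rhs = 15, matching y values: 7, 10 (2 points).
  x = 12: rhs = 2, matching y values: 6, 11 (2 points).
  x = 13: rhs = 10, matching y values: none (0 points).
  x = 14: rhs = 11, matching y values: none (0 points).
  x = 15: rhs = 11, matching y values: none (0 points).
  x = 16: rhs = 16, matching y values: 4, 13 (2 points).
Total affine count: 20.
Full point count |E(F_17)| = 20 + 1 = 21.
Hasse bound: |21 − (17+1)| = |3| = 3 ≤ 2√17 ≈ 8.2462 ✓.


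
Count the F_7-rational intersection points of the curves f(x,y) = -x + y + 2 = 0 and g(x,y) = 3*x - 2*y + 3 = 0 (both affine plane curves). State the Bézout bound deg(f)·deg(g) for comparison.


Common zeros: {(0, 5)}; count = 1; Bézout bound = 1.

deg(f) = 1, deg(g) = 1, so Bézout bound = 1.
Scan x ∈ F_7. For each x, list the y ∈ F_7 with f(x, y) ≡ 0 and those with g(x, y) ≡ 0 (mod 7); the common zeros in that column are the intersection.
  x = 0: f ≡ 0 at y ∈ {5}; g ≡ 0 at y ∈ {5}; common: {5}.
  x = 1: f ≡ 0 at y ∈ {6}; g ≡ 0 at y ∈ {3}; common: ∅.
  x = 2: f ≡ 0 at y ∈ {0}; g ≡ 0 at y ∈ {1}; common: ∅.
  x = 3: f ≡ 0 at y ∈ {1}; g ≡ 0 at y ∈ {6}; common: ∅.
  x = 4: f ≡ 0 at y ∈ {2}; g ≡ 0 at y ∈ {4}; common: ∅.
  x = 5: f ≡ 0 at y ∈ {3}; g ≡ 0 at y ∈ {2}; common: ∅.
  x = 6: f ≡ 0 at y ∈ {4}; g ≡ 0 at y ∈ {0}; common: ∅.
Collecting: common zeros = {(0, 5)}, so the count is 1.
Comparison with the Bézout bound: 1 ≤ 1 = deg(f)·deg(g), as expected for curves with no common component (the bound is attained).


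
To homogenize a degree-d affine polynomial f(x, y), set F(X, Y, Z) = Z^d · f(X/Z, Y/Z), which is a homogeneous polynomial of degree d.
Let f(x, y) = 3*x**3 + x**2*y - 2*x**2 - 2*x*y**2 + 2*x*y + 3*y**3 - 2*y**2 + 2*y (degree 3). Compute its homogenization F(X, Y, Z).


F(X, Y, Z) = 3*X**3 + X**2*Y - 2*X**2*Z - 2*X*Y**2 + 2*X*Y*Z + 3*Y**3 - 2*Y**2*Z + 2*Y*Z**2

deg(f) = 3.
Substitute x = X/Z, y = Y/Z into f, then multiply by Z^3.
  monomial 3·x^3·y^0 ↦ 3·X^3·Y^0·Z^0.
  monomial 1·x^2·y^1 ↦ 1·X^2·Y^1·Z^0.
  monomial -2·x^2·y^0 ↦ -2·X^2·Y^0·Z^1.
  monomial -2·x^1·y^2 ↦ -2·X^1·Y^2·Z^0.
  monomial 2·x^1·y^1 ↦ 2·X^1·Y^1·Z^1.
  monomial 3·x^0·y^3 ↦ 3·X^0·Y^3·Z^0.
  monomial -2·x^0·y^2 ↦ -2·X^0·Y^2·Z^1.
  monomial 2·x^0·y^1 ↦ 2·X^0·Y^1·Z^2.
Collecting: F(X, Y, Z) = 3*X**3 + X**2*Y - 2*X**2*Z - 2*X*Y**2 + 2*X*Y*Z + 3*Y**3 - 2*Y**2*Z + 2*Y*Z**2.


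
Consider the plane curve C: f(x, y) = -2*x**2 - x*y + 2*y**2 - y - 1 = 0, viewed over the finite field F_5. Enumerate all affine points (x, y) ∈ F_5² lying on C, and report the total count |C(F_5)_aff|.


Affine F_5-points: {(0, 1), (0, 2), (2, 1), (2, 3), (4, 2), (4, 3)}; count = 6.

For each of the 25 pairs (x, y) ∈ F_5², evaluate f(x, y) mod 5. Record the zeros.
  x = 0: [0↦4, 1↦0, 2↦0, 3↦4, 4↦2]  zeros at y ∈ {1, 2}
  x = 1: [0↦2, 1↦2, 2↦1, 3↦4, 4↦1]  zeros at y ∈ ∅
  x = 2: [0↦1, 1↦0, 2↦3, 3↦0, 4↦1]  zeros at y ∈ {1, 3}
  x = 3: [0↦1, 1↦4, 2↦1, 3↦2, 4↦2]  zeros at y ∈ ∅
  x = 4: [0↦2, 1↦4, 2↦0, 3↦0, 4↦4]  zeros at y ∈ {2, 3}
Collecting zeros: affine points = {(0, 1), (0, 2), (2, 1), (2, 3), (4, 2), (4, 3)}.
Total count |C(F_5)_aff| = 6.


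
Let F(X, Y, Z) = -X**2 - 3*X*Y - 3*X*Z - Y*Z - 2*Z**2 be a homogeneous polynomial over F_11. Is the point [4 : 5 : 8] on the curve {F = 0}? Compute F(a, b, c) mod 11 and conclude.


F(4,5,8) ≡ 1 (mod 11); P is NOT on the curve.

Evaluate F(4, 5, 8) term-by-term (mod 11).
  -X**2 ↦ -1·16·1·1 = -16
  -3*X*Y ↦ -3·4·5·1 = -60
  -3*X*Z ↦ -3·4·1·8 = -96
  -Y*Z ↦ -1·1·5·8 = -40
  -2*Z**2 ↦ -2·1·1·64 = -128
Sum: F(4, 5, 8) = (-16) + (-60) + (-96) + (-40) + (-128) = -340.
Reducing mod 11: -340 ≡ 1 (mod 11).
Since F(a, b, c) ≡ 1 ≠ 0 (mod 11), P does NOT lie on the curve.


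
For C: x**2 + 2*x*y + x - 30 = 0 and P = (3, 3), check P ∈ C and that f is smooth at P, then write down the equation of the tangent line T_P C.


Tangent line at P: 13*x + 6*y - 57 = 0.

Step 1: f(3, 3) = 0, so P lies on C.
Step 2: partial derivatives
  f_x(x, y) = 2*x + 2*y + 1, f_y(x, y) = 2*x.
  f_x(P) = 13, f_y(P) = 6 (gradient nonzero, so P is smooth).
Step 3: tangent line at P: 13·(x − 3) + 6·(y − 3) = 0.
Expanding: 13*x + 6*y - 57 = 0.


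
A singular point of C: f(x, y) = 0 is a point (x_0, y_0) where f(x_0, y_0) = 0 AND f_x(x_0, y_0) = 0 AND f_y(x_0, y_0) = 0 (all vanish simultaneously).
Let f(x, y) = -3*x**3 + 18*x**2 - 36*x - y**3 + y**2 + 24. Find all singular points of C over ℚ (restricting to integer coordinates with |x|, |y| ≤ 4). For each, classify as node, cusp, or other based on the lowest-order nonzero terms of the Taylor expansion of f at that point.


Singular points: {(2, 0)}; classification: cusp.

Compute partial derivatives:
  f_x = -9*x**2 + 36*x - 36.
  f_y = -3*y**2 + 2*y.
Scan x_0 ∈ {−4, ..., 4}. For each x_0, f_y(x_0, y) is a polynomial in y; find its integer roots y ∈ {−4, ..., 4}, then test f_x and f at those candidates.
  x = -4: f_y(-4, y) = -3*y**2 + 2*y; vanishes at y ∈ {0}. (-4, 0): f_x = -324 ≠ 0.
  x = -3: f_y(-3, y) = -3*y**2 + 2*y; vanishes at y ∈ {0}. (-3, 0): f_x = -225 ≠ 0.
  x = -2: f_y(-2, y) = -3*y**2 + 2*y; vanishes at y ∈ {0}. (-2, 0): f_x = -144 ≠ 0.
  x = -1: f_y(-1, y) = -3*y**2 + 2*y; vanishes at y ∈ {0}. (-1, 0): f_x = -81 ≠ 0.
  x = 0: f_y(0, y) = -3*y**2 + 2*y; vanishes at y ∈ {0}. (0, 0): f_x = -36 ≠ 0.
  x = 1: f_y(1, y) = -3*y**2 + 2*y; vanishes at y ∈ {0}. (1, 0): f_x = -9 ≠ 0.
  x = 2: f_y(2, y) = -3*y**2 + 2*y; vanishes at y ∈ {0}. (2, 0): f_x = 0, f = 0 — SINGULAR.
  x = 3: f_y(3, y) = -3*y**2 + 2*y; vanishes at y ∈ {0}. (3, 0): f_x = -9 ≠ 0.
  x = 4: f_y(4, y) = -3*y**2 + 2*y; vanishes at y ∈ {0}. (4, 0): f_x = -36 ≠ 0.
Only singular point on the grid: (2, 0).
Classify: substitute x = 2 + u, y = 0 + v and expand: f = -3*u**3 - v**3 + v**2.
No constant or linear terms (consistent with a singular point). Quadratic part: v**2. Cubic part: -3*u**3 - v**3.
The quadratic part v**2 is a perfect square, so there is a single (double) tangent line v = 0, i.e. y = 0. Restricting the cubic part to that line (v = 0) leaves -3*u**3 ≠ 0, so f is not divisible by v and the branch is v² ≈ 3*u**3 to lowest order — this is a cusp.
Classification: cusp.


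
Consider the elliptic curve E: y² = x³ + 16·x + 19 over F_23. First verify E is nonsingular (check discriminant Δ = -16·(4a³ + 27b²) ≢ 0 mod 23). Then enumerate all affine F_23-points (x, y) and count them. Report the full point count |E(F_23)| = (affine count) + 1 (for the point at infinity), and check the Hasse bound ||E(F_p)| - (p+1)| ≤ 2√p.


Affine points = {(1, 6), (1, 17), (2, 6), (2, 17), (3, 5), (3, 18), (4, 3), (4, 20), (6, 3), (6, 20), (9, 8), (9, 15), (10, 11), (10, 12), (11, 10), (11, 13), (13, 3), (13, 20), (15, 0), (16, 1), (16, 22), (17, 11), (17, 12), (19, 11), (19, 12), (20, 6), (20, 17), (21, 5), (21, 18), (22, 5), (22, 18)}; affine count = 31; |E(F_23)| = 32.

Discriminant check: Δ ∝ 4a³ + 27b² = 4·16³ + 27·19² = 4·4096 + 27·361 ≡ 3 (mod 23). Nonzero ⇒ E is nonsingular.
For each x ∈ F_23, compute rhs = x³ + 16·x + 19 mod 23, then count y ∈ F_23 with y² ≡ rhs.
  x = 0: rhs = 19, matching y values: none (0 points).
  x = 1: rhs = 13, matching y values: 6, 17 (2 points).
  x = 2: rhs = 13, matching y values: 6, 17 (2 points).
  x = 3: rhs = 2, matching y values: 5, 18 (2 points).
  x = 4: rhs = 9, matching y values: 3, 20 (2 points).
  x = 5: rhs = 17, matching y values: none (0 points).
  x = 6: rhs = 9, matching y values: 3, 20 (2 points).
  x = 7: rhs = 14, matching y values: none (0 points).
  x = 8: rhs = 15, matching y values: none (0 points).
  x = 9: rhs = 18, matching y values: 8, 15 (2 points).
  x = 10: rhs = 6, matching y values: 11, 12 (2 points).
  x = 11: rhs = 8, matching y values: 10, 13 (2 points).
  x = 12: rhs = 7, matching y values: none (0 points).
  x = 13: rhs = 9, matching y values: 3, 20 (2 points).
  x = 14: rhs = 20, matching y values: none (0 points).
  x = 15: rhs = 0, matching y values: 0 (1 points).
  x = 16: rhs = 1, matching y values: 1, 22 (2 points).
  x = 17: rhs = 6, matching y values: 11, 12 (2 points).
  x = 18: rhs = 21, matching y values: none (0 points).
  x = 19: rhs = 6, matching y values: 11, 12 (2 points).
  x = 20: rhs = 13, matching y values: 6, 17 (2 points).
  x = 21: rhs = 2, matching y values: 5, 18 (2 points).
  x = 22: rhs = 2, matching y values: 5, 18 (2 points).
Total affine count: 31.
Full point count |E(F_23)| = 31 + 1 = 32.
Hasse bound: |32 − (23+1)| = |8| = 8 ≤ 2√23 ≈ 9.5917 ✓.


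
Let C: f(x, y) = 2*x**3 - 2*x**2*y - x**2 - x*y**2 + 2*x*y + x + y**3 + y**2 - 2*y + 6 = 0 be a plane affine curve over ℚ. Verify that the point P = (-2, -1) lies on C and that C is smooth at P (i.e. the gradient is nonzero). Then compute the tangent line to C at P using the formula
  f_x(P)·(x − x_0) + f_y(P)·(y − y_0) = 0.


Tangent line at P: 18*x - 17*y + 19 = 0.

Step 1: f(-2, -1) = 0, so P lies on C.
Step 2: partial derivatives
  f_x(x, y) = 6*x**2 - 4*x*y - 2*x - y**2 + 2*y + 1, f_y(x, y) = -2*x**2 - 2*x*y + 2*x + 3*y**2 + 2*y - 2.
  f_x(P) = 18, f_y(P) = -17 (gradient nonzero, so P is smooth).
Step 3: tangent line at P: 18·(x − -2) + -17·(y − -1) = 0.
Expanding: 18*x - 17*y + 19 = 0.


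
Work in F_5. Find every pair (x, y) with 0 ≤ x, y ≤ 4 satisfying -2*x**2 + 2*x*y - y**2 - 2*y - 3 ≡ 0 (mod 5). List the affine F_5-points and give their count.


Affine F_5-points: {(1, 0), (2, 1), (4, 0), (4, 1)}; count = 4.

For each of the 25 pairs (x, y) ∈ F_5², evaluate f(x, y) mod 5. Record the zeros.
  x = 0: [0↦2, 1↦4, 2↦4, 3↦2, 4↦3]  zeros at y ∈ ∅
  x = 1: [0↦0, 1↦4, 2↦1, 3↦1, 4↦4]  zeros at y ∈ {0}
  x = 2: [0↦4, 1↦0, 2↦4, 3↦1, 4↦1]  zeros at y ∈ {1}
  x = 3: [0↦4, 1↦2, 2↦3, 3↦2, 4↦4]  zeros at y ∈ ∅
  x = 4: [0↦0, 1↦0, 2↦3, 3↦4, 4↦3]  zeros at y ∈ {0, 1}
Collecting zeros: affine points = {(1, 0), (2, 1), (4, 0), (4, 1)}.
Total count |C(F_5)_aff| = 4.


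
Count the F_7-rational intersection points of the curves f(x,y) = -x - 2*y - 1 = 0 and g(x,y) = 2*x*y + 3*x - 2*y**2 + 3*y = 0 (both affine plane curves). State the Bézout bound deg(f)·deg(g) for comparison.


Common zeros: {(4, 1), (5, 4)}; count = 2; Bézout bound = 2.

deg(f) = 1, deg(g) = 2, so Bézout bound = 2.
Scan x ∈ F_7. For each x, list the y ∈ F_7 with f(x, y) ≡ 0 and those with g(x, y) ≡ 0 (mod 7); the common zeros in that column are the intersection.
  x = 0: f ≡ 0 at y ∈ {3}; g ≡ 0 at y ∈ {0, 5}; common: ∅.
  x = 1: f ≡ 0 at y ∈ {6}; g ≡ 0 at y ∈ {3}; common: ∅.
  x = 2: f ≡ 0 at y ∈ {2}; g ≡ 0 at y ∈ ∅; common: ∅.
  x = 3: f ≡ 0 at y ∈ {5}; g ≡ 0 at y ∈ ∅; common: ∅.
  x = 4: f ≡ 0 at y ∈ {1}; g ≡ 0 at y ∈ {1}; common: {1}.
  x = 5: f ≡ 0 at y ∈ {4}; g ≡ 0 at y ∈ {4, 6}; common: {4}.
  x = 6: f ≡ 0 at y ∈ {0}; g ≡ 0 at y ∈ ∅; common: ∅.
Collecting: common zeros = {(4, 1), (5, 4)}, so the count is 2.
Comparison with the Bézout bound: 2 ≤ 2 = deg(f)·deg(g), as expected for curves with no common component (the bound is attained).


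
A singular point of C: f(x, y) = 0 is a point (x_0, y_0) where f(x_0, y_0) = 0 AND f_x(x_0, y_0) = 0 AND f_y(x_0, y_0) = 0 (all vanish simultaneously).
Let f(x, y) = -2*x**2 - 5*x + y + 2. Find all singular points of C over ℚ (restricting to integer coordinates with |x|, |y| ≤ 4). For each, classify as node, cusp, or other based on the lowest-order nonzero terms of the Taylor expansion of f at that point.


No singular points in the scanned grid; C is smooth there.

Compute partial derivatives:
  f_x = -4*x - 5.
  f_y = 1.
f_y = 1 is a nonzero constant, so f_y never vanishes: no point (x, y) can satisfy f = f_x = f_y = 0. In particular no (x, y) ∈ {−4, ..., 4}² is singular; the curve is smooth.


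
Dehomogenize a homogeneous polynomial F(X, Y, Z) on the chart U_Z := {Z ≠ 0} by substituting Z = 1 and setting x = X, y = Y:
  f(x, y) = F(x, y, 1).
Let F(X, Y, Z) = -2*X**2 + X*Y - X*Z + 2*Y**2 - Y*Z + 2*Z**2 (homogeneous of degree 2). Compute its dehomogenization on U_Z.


f(x, y) = -2*x**2 + x*y - x + 2*y**2 - y + 2

On U_Z we set Z = 1. Each monomial c·X^i·Y^j·Z^k in F becomes c·x^i·y^j·1^k = c·x^i·y^j.
Substituting Z = 1: F(X, Y, 1) = -2*x**2 + x*y - x + 2*y**2 - y + 2.
Note: deg(f) ≤ deg(F) = 2; strict inequality happens when F is divisible by Z (lost terms).


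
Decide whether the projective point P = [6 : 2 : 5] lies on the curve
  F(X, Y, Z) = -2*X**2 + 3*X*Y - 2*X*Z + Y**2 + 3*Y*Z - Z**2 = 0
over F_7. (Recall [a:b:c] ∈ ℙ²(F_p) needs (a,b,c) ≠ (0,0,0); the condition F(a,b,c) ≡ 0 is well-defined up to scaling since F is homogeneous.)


F(6,2,5) ≡ 4 (mod 7); P is NOT on the curve.

Evaluate F(6, 2, 5) term-by-term (mod 7).
  -2*X**2 ↦ -2·36·1·1 = -72
  3*X*Y ↦ 3·6·2·1 = 36
  -2*X*Z ↦ -2·6·1·5 = -60
  Y**2 ↦ 1·1·4·1 = 4
  3*Y*Z ↦ 3·1·2·5 = 30
  -Z**2 ↦ -1·1·1·25 = -25
Sum: F(6, 2, 5) = (-72) + (36) + (-60) + (4) + (30) + (-25) = -87.
Reducing mod 7: -87 ≡ 4 (mod 7).
Since F(a, b, c) ≡ 4 ≠ 0 (mod 7), P does NOT lie on the curve.


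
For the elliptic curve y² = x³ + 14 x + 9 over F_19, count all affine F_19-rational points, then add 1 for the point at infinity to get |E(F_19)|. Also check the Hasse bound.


Affine points = {(0, 3), (0, 16), (1, 9), (1, 10), (2, 8), (2, 11), (6, 9), (6, 10), (8, 5), (8, 14), (9, 3), (9, 16), (10, 3), (10, 16), (12, 9), (12, 10), (14, 2), (14, 17), (16, 4), (16, 15), (17, 7), (17, 12)}; affine count = 22; |E(F_19)| = 23.

Discriminant check: Δ ∝ 4a³ + 27b² = 4·14³ + 27·9² = 4·2744 + 27·81 ≡ 15 (mod 19). Nonzero ⇒ E is nonsingular.
For each x ∈ F_19, compute rhs = x³ + 14·x + 9 mod 19, then count y ∈ F_19 with y² ≡ rhs.
  x = 0: rhs = 9, matching y values: 3, 16 (2 points).
  x = 1: rhs = 5, matching y values: 9, 10 (2 points).
  x = 2: rhs = 7, matching y values: 8, 11 (2 points).
  x = 3: rhs = 2, matching y values: none (0 points).
  x = 4: rhs = 15, matching y values: none (0 points).
  x = 5: rhs = 14, matching y values: none (0 points).
  x = 6: rhs = 5, matching y values: 9, 10 (2 points).
  x = 7: rhs = 13, matching y values: none (0 points).
  x = 8: rhs = 6, matching y values: 5, 14 (2 points).
  x = 9: rhs = 9, matching y values: 3, 16 (2 points).
  x = 10: rhs = 9, matching y values: 3, 16 (2 points).
  x = 11: rhs = 12, matching y values: none (0 points).
  x = 12: rhs = 5, matching y values: 9, 10 (2 points).
  x = 13: rhs = 13, matching y values: none (0 points).
  x = 14: rhs = 4, matching y values: 2, 17 (2 points).
  x = 15: rhs = 3, matching y values: none (0 points).
  x = 16: rhs = 16, matching y values: 4, 15 (2 points).
  x = 17: rhs = 11, matching y values: 7, 12 (2 points).
  x = 18: rhs = 13, matching y values: none (0 points).
Total affine count: 22.
Full point count |E(F_19)| = 22 + 1 = 23.
Hasse bound: |23 − (19+1)| = |3| = 3 ≤ 2√19 ≈ 8.7178 ✓.


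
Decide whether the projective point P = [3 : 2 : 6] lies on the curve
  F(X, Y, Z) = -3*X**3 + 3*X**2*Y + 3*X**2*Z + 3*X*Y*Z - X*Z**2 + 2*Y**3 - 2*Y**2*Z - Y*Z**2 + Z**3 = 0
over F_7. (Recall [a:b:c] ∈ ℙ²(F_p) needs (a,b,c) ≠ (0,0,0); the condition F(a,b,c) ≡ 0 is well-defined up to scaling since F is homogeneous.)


F(3,2,6) ≡ 2 (mod 7); P is NOT on the curve.

Evaluate F(3, 2, 6) term-by-term (mod 7).
  -3*X**3 ↦ -3·27·1·1 = -81
  3*X**2*Y ↦ 3·9·2·1 = 54
  3*X**2*Z ↦ 3·9·1·6 = 162
  3*X*Y*Z ↦ 3·3·2·6 = 108
  -X*Z**2 ↦ -1·3·1·36 = -108
  2*Y**3 ↦ 2·1·8·1 = 16
  -2*Y**2*Z ↦ -2·1·4·6 = -48
  -Y*Z**2 ↦ -1·1·2·36 = -72
  Z**3 ↦ 1·1·1·216 = 216
Sum: F(3, 2, 6) = (-81) + (54) + (162) + (108) + (-108) + (16) + (-48) + (-72) + (216) = 247.
Reducing mod 7: 247 ≡ 2 (mod 7).
Since F(a, b, c) ≡ 2 ≠ 0 (mod 7), P does NOT lie on the curve.


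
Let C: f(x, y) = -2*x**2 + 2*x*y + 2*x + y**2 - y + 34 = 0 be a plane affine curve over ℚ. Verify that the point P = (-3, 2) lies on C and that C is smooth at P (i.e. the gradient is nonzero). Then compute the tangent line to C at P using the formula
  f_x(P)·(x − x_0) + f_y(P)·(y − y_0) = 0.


Tangent line at P: 18*x - 3*y + 60 = 0.

Step 1: f(-3, 2) = 0, so P lies on C.
Step 2: partial derivatives
  f_x(x, y) = -4*x + 2*y + 2, f_y(x, y) = 2*x + 2*y - 1.
  f_x(P) = 18, f_y(P) = -3 (gradient nonzero, so P is smooth).
Step 3: tangent line at P: 18·(x − -3) + -3·(y − 2) = 0.
Expanding: 18*x - 3*y + 60 = 0.


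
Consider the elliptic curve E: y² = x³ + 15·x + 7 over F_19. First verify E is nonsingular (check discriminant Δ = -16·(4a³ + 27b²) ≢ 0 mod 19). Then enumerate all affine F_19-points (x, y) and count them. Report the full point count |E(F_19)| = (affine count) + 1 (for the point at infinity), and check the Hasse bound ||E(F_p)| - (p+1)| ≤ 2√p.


Affine points = {(0, 8), (0, 11), (1, 2), (1, 17), (2, 8), (2, 11), (4, 6), (4, 13), (5, 6), (5, 13), (6, 3), (6, 16), (9, 4), (9, 15), (10, 6), (10, 13), (13, 9), (13, 10), (14, 4), (14, 15), (15, 4), (15, 15), (16, 7), (16, 12), (17, 8), (17, 11)}; affine count = 26; |E(F_19)| = 27.

Discriminant check: Δ ∝ 4a³ + 27b² = 4·15³ + 27·7² = 4·3375 + 27·49 ≡ 3 (mod 19). Nonzero ⇒ E is nonsingular.
For each x ∈ F_19, compute rhs = x³ + 15·x + 7 mod 19, then count y ∈ F_19 with y² ≡ rhs.
  x = 0: rhs = 7, matching y values: 8, 11 (2 points).
  x = 1: rhs = 4, matching y values: 2, 17 (2 points).
  x = 2: rhs = 7, matching y values: 8, 11 (2 points).
  x = 3: rhs = 3, matching y values: none (0 points).
  x = 4: rhs = 17, matching y values: 6, 13 (2 points).
  x = 5: rhs = 17, matching y values: 6, 13 (2 points).
  x = 6: rhs = 9, matching y values: 3, 16 (2 points).
  x = 7: rhs = 18, matching y values: none (0 points).
  x = 8: rhs = 12, matching y values: none (0 points).
  x = 9: rhs = 16, matching y values: 4, 15 (2 points).
  x = 10: rhs = 17, matching y values: 6, 13 (2 points).
  x = 11: rhs = 2, matching y values: none (0 points).
  x = 12: rhs = 15, matching y values: none (0 points).
  x = 13: rhs = 5, matching y values: 9, 10 (2 points).
  x = 14: rhs = 16, matching y values: 4, 15 (2 points).
  x = 15: rhs = 16, matching y values: 4, 15 (2 points).
  x = 16: rhs = 11, matching y values: 7, 12 (2 points).
  x = 17: rhs = 7, matching y values: 8, 11 (2 points).
  x = 18: rhs = 10, matching y values: none (0 points).
Total affine count: 26.
Full point count |E(F_19)| = 26 + 1 = 27.
Hasse bound: |27 − (19+1)| = |7| = 7 ≤ 2√19 ≈ 8.7178 ✓.


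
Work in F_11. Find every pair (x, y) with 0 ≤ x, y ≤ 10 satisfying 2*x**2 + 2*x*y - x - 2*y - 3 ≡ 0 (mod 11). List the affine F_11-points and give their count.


Affine F_11-points: {(0, 4), (2, 4), (3, 8), (4, 5), (5, 3), (6, 8), (7, 0), (8, 5), (9, 3), (10, 0)}; count = 10.

For each of the 121 pairs (x, y) ∈ F_11², evaluate f(x, y) mod 11. Record the zeros.
  x = 0: [0↦8, 1↦6, 2↦4, 3↦2, 4↦0, 5↦9, 6↦7, 7↦5, 8↦3, 9↦1, 10↦10]  zeros at y ∈ {4}
  x = 1: [0↦9, 1↦9, 2↦9, 3↦9, 4↦9, 5↦9, 6↦9, 7↦9, 8↦9, 9↦9, 10↦9]  zeros at y ∈ ∅
  x = 2: [0↦3, 1↦5, 2↦7, 3↦9, 4↦0, 5↦2, 6↦4, 7↦6, 8↦8, 9↦10, 10↦1]  zeros at y ∈ {4}
  x = 3: [0↦1, 1↦5, 2↦9, 3↦2, 4↦6, 5↦10, 6↦3, 7↦7, 8↦0, 9↦4, 10↦8]  zeros at y ∈ {8}
  x = 4: [0↦3, 1↦9, 2↦4, 3↦10, 4↦5, 5↦0, 6↦6, 7↦1, 8↦7, 9↦2, 10↦8]  zeros at y ∈ {5}
  x = 5: [0↦9, 1↦6, 2↦3, 3↦0, 4↦8, 5↦5, 6↦2, 7↦10, 8↦7, 9↦4, 10↦1]  zeros at y ∈ {3}
  x = 6: [0↦8, 1↦7, 2↦6, 3↦5, 4↦4, 5↦3, 6↦2, 7↦1, 8↦0, 9↦10, 10↦9]  zeros at y ∈ {8}
  x = 7: [0↦0, 1↦1, 2↦2, 3↦3, 4↦4, 5↦5, 6↦6, 7↦7, 8↦8, 9↦9, 10↦10]  zeros at y ∈ {0}
  x = 8: [0↦7, 1↦10, 2↦2, 3↦5, 4↦8, 5↦0, 6↦3, 7↦6, 8↦9, 9↦1, 10↦4]  zeros at y ∈ {5}
  x = 9: [0↦7, 1↦1, 2↦6, 3↦0, 4↦5, 5↦10, 6↦4, 7↦9, 8↦3, 9↦8, 10↦2]  zeros at y ∈ {3}
  x = 10: [0↦0, 1↦7, 2↦3, 3↦10, 4↦6, 5↦2, 6↦9, 7↦5, 8↦1, 9↦8, 10↦4]  zeros at y ∈ {0}
Collecting zeros: affine points = {(0, 4), (2, 4), (3, 8), (4, 5), (5, 3), (6, 8), (7, 0), (8, 5), (9, 3), (10, 0)}.
Total count |C(F_11)_aff| = 10.


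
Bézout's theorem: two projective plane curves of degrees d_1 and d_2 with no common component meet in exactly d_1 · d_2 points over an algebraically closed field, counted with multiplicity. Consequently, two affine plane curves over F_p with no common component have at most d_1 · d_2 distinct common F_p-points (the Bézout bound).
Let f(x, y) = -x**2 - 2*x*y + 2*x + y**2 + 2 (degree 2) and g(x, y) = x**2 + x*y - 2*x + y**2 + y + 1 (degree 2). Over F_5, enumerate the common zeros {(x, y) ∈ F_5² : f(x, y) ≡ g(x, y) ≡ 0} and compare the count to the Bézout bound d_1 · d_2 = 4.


Common zeros: {(3, 3)}; count = 1; Bézout bound = 4.

deg(f) = 2, deg(g) = 2, so Bézout bound = 4.
Scan x ∈ F_5. For each x, list the y ∈ F_5 with f(x, y) ≡ 0 and those with g(x, y) ≡ 0 (mod 5); the common zeros in that column are the intersection.
  x = 0: f ≡ 0 at y ∈ ∅; g ≡ 0 at y ∈ ∅; common: ∅.
  x = 1: f ≡ 0 at y ∈ ∅; g ≡ 0 at y ∈ {0, 3}; common: ∅.
  x = 2: f ≡ 0 at y ∈ ∅; g ≡ 0 at y ∈ {1}; common: ∅.
  x = 3: f ≡ 0 at y ∈ {3}; g ≡ 0 at y ∈ {3}; common: {3}.
  x = 4: f ≡ 0 at y ∈ ∅; g ≡ 0 at y ∈ {1, 4}; common: ∅.
Collecting: common zeros = {(3, 3)}, so the count is 1.
Comparison with the Bézout bound: 1 ≤ 4 = deg(f)·deg(g), as expected for curves with no common component (the affine F_5-count falls short of the bound because intersections may lie at infinity, over extension fields, or carry multiplicity).
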